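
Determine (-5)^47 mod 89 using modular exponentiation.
Using repeated squaring. (-5) ≡ 84 (mod 89). 47 = 32 + 8 + 4 + 2 + 1 (binary 101111). Repeated squaring mod 89: 84^1 ≡ 84; 84^2 ≡ 84² = 7056 ≡ 25; 84^4 ≡ 25² = 625 ≡ 2; 84^8 ≡ 2² = 4 ≡ 4; 84^16 ≡ 4² = 16 ≡ 16; 84^32 ≡ 16² = 256 ≡ 78. Multiply: (-5)^47 ≡ 84^32 × 84^8 × 84^4 × 84^2 × 84^1 ≡ 78 × 4 × 2 × 25 × 84 (mod 89): 78 × 4 = 312 ≡ 45; 45 × 2 = 90 ≡ 1; 1 × 25 = 25 ≡ 25; 25 × 84 = 2100 ≡ 53. So (-5)^47 ≡ 53 (mod 89).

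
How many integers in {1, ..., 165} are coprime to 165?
80

Prime factorization: 165 = 3 × 5 × 11
Using the formula φ(n) = n × Π(1 - 1/p) for each prime factor p:
φ(165) = 165 × (1 - 1/3) × (1 - 1/5) × (1 - 1/11)
φ(165) = 80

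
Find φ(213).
140

Prime factorization: 213 = 3 × 71
Using the formula φ(n) = n × Π(1 - 1/p) for each prime factor p:
φ(213) = 213 × (1 - 1/3) × (1 - 1/71)
φ(213) = 140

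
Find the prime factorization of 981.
3^2 × 109

Divide by primes starting from smallest:
981 ÷ 3 = 327
327 ÷ 3 = 109
109 ÷ 109 = 1

981 = 3^2 × 109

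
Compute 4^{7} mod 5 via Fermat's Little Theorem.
4

By Fermat's Little Theorem, a^(p-1) ≡ 1 (mod p) for prime p and gcd(a, p) = 1
Here p = 5, so 4^4 ≡ 1 (mod 5)
We can reduce the exponent: 7 mod 4 = 3
So 4^7 ≡ 4^3 (mod 5)
Computing: 4^3 mod 5 = 4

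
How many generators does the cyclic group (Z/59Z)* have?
28

The number of primitive roots modulo p is φ(p-1) = φ(58)
φ(58) = 28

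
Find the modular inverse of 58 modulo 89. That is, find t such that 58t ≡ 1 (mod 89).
66

Using Extended Euclidean Algorithm:
gcd(58, 89) = 1
Bezout coefficients: 58 × -23 + 89 × 15 = 1
So 58 × -23 ≡ 1 (mod 89)
The inverse is -23 mod 89 = 66
Verification: 58 × 66 = 3828 = 43 × 89 + 1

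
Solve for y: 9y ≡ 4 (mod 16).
4

Since gcd(9, 16) = 1 divides 4, a solution exists.
Multiply both sides by the inverse of 9 mod 16:
  9^(-1) mod 16 = 9
  x ≡ 9 × 4 ≡ 36 ≡ 4 (mod 16)
Verification: 9 × 4 = 36 = 2 × 16 + 4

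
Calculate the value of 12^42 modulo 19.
Using Fermat: 12^{18} ≡ 1 (mod 19). 42 ≡ 6 (mod 18). So 12^{42} ≡ 12^{6} ≡ 1 (mod 19)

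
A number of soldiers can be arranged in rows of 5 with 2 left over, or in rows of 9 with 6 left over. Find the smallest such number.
M = 5 × 9 = 45. M₁ = 9, y₁ ≡ 4 (mod 5). M₂ = 5, y₂ ≡ 2 (mod 9). n = 2×9×4 + 6×5×2 ≡ 42 (mod 45). The smallest positive such number is 42.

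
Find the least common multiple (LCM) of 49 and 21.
147

First find GCD(49, 21) using the Euclidean algorithm:
49 = 2 × 21 + 7
21 = 3 × 7 + 0
GCD(49, 21) = 7

LCM formula: LCM(a, b) = (a × b) / GCD(a, b)
LCM(49, 21) = (49 × 21) / 7
LCM(49, 21) = 1029 / 7
LCM(49, 21) = 147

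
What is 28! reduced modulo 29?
By Wilson's theorem, (28)! ≡ -1 ≡ 28 (mod 29)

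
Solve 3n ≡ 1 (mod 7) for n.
5

Using Extended Euclidean Algorithm:
gcd(3, 7) = 1
Bezout coefficients: 3 × -2 + 7 × 1 = 1
So 3 × -2 ≡ 1 (mod 7)
The inverse is -2 mod 7 = 5
Verification: 3 × 5 = 15 = 2 × 7 + 1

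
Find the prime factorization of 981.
3^2 × 109

Divide by primes starting from smallest:
981 ÷ 3 = 327
327 ÷ 3 = 109
109 ÷ 109 = 1

981 = 3^2 × 109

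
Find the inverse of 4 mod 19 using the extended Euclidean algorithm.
Extended GCD: 4(5) + 19(-1) = 1. So 4^(-1) ≡ 5 ≡ 5 (mod 19). Verify: 4 × 5 = 20 ≡ 1 (mod 19)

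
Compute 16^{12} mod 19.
11

Using successive squaring:
Binary expansion of 12: 1100
Powers of 16 mod 19 (each is the square of the previous):
  16^1 ≡ 16 (mod 19)
  16^2 ≡ 16² = 256 ≡ 9 (mod 19)
  16^4 ≡ 9² = 81 ≡ 5 (mod 19)
  16^8 ≡ 5² = 25 ≡ 6 (mod 19)
12 = 8 + 4, so 16^12 = 16^8 × 16^4 ≡ 6 × 5 (mod 19)
Multiplying step by step:
  6 × 5 = 30 ≡ 11 (mod 19)
Result: 16^12 ≡ 11 (mod 19)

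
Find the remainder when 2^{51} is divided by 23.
By Fermat: 2^{22} ≡ 1 (mod 23). 51 = 2×22 + 7. So 2^{51} ≡ 2^{7} ≡ 13 (mod 23)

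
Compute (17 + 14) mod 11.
9

(17 + 14) = 31
31 mod 11 = 9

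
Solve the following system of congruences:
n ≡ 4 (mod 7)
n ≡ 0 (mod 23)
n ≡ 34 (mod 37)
3105

Using the Chinese Remainder Theorem:
M = product of moduli = 5957
For equation 1: M_1 = 851, 851 ≡ 4 (mod 7), inverse of 851 mod 7 is 2 (check: 4 × 2 = 8 ≡ 1 (mod 7))
For equation 2: M_2 = 259, 259 ≡ 6 (mod 23), inverse of 259 mod 23 is 4 (check: 6 × 4 = 24 ≡ 1 (mod 23))
For equation 3: M_3 = 161, 161 ≡ 13 (mod 37), inverse of 161 mod 37 is 20 (check: 13 × 20 = 260 ≡ 1 (mod 37))
Combine: n ≡ Σ r_i×M_i×(M_i⁻¹ mod m_i) = 4×851×2 + 0×259×4 + 34×161×20 = 6808 + 0 + 109480 = 116288
116288 mod 5957 = 3105
n ≡ 3105 (mod 5957)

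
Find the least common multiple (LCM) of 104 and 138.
7176

First find GCD(104, 138) using the Euclidean algorithm:
104 = 0 × 138 + 104
138 = 1 × 104 + 34
104 = 3 × 34 + 2
34 = 17 × 2 + 0
GCD(104, 138) = 2

LCM formula: LCM(a, b) = (a × b) / GCD(a, b)
LCM(104, 138) = (104 × 138) / 2
LCM(104, 138) = 14352 / 2
LCM(104, 138) = 7176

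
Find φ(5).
4

Prime factorization: 5 = 5
Using the formula φ(n) = n × Π(1 - 1/p) for each prime factor p:
φ(5) = 5 × (1 - 1/5)
φ(5) = 4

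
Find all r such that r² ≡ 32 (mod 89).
The square roots of 32 mod 89 are 78 and 11. Verify: 78² = 6084 ≡ 32 (mod 89)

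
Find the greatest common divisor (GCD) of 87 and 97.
1

Using the Euclidean algorithm:
87 = 0 × 97 + 87
97 = 1 × 87 + 10
87 = 8 × 10 + 7
10 = 1 × 7 + 3
7 = 2 × 3 + 1
3 = 3 × 1 + 0

GCD(87, 97) = 1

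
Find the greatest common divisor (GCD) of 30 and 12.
6

Using the Euclidean algorithm:
30 = 2 × 12 + 6
12 = 2 × 6 + 0

GCD(30, 12) = 6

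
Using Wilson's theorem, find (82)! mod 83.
By Wilson's theorem, (82)! ≡ -1 ≡ 82 (mod 83)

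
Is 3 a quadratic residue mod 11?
By Euler's criterion: 3^{5} ≡ 1 (mod 11). Since this equals 1, 3 is a QR.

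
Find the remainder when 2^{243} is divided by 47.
By Fermat: 2^{46} ≡ 1 (mod 47). 243 = 5×46 + 13. So 2^{243} ≡ 2^{13} ≡ 14 (mod 47)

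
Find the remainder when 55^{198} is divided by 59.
By Fermat: 55^{58} ≡ 1 (mod 59). 198 = 3×58 + 24. So 55^{198} ≡ 55^{24} ≡ 45 (mod 59)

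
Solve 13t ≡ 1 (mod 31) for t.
13^(-1) ≡ 12 (mod 31). Verification: 13 × 12 = 156 ≡ 1 (mod 31)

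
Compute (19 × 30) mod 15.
0

(19 × 30) = 570
570 mod 15 = 0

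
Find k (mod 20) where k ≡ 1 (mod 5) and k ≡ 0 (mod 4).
M = 5 × 4 = 20. M₁ = 4, y₁ ≡ 4 (mod 5). M₂ = 5, y₂ ≡ 1 (mod 4). k = 1×4×4 + 0×5×1 ≡ 16 (mod 20)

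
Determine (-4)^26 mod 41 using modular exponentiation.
Using repeated squaring. (-4) ≡ 37 (mod 41). 26 = 16 + 8 + 2 (binary 11010). Repeated squaring mod 41: 37^1 ≡ 37; 37^2 ≡ 37² = 1369 ≡ 16; 37^4 ≡ 16² = 256 ≡ 10; 37^8 ≡ 10² = 100 ≡ 18; 37^16 ≡ 18² = 324 ≡ 37. Multiply: (-4)^26 ≡ 37^16 × 37^8 × 37^2 ≡ 37 × 18 × 16 (mod 41): 37 × 18 = 666 ≡ 10; 10 × 16 = 160 ≡ 37. So (-4)^26 ≡ 37 (mod 41).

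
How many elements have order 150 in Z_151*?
Number of primitive roots mod 151 = φ(150) = 40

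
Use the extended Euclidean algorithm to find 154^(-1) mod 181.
Extended GCD: 154(67) + 181(-57) = 1. So 154^(-1) ≡ 67 ≡ 67 (mod 181). Verify: 154 × 67 = 10318 ≡ 1 (mod 181)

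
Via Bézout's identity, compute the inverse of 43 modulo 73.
Extended GCD: 43(17) + 73(-10) = 1. So 43^(-1) ≡ 17 ≡ 17 (mod 73). Verify: 43 × 17 = 731 ≡ 1 (mod 73)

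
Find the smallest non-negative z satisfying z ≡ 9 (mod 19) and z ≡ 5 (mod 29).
M = 19 × 29 = 551. M₁ = 29, y₁ ≡ 2 (mod 19). M₂ = 19, y₂ ≡ 26 (mod 29). z = 9×29×2 + 5×19×26 ≡ 237 (mod 551)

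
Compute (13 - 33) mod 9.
7

(13 - 33) = -20
-20 mod 9 = 7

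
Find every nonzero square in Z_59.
QRs mod 59: {1, 3, 4, 5, 7, 9, 12, 15, 16, 17, 19, 20, 21, 22, 25, 26, 27, 28, 29, 35, 36, 41, 45, 46, 48, 49, 51, 53, 57}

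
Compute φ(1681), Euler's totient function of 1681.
1640

Prime factorization: 1681 = 41^2
Using the formula φ(n) = n × Π(1 - 1/p) for each prime factor p:
φ(1681) = 1681 × (1 - 1/41)
φ(1681) = 1640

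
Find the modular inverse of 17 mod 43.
17^(-1) ≡ 38 (mod 43). Verification: 17 × 38 = 646 ≡ 1 (mod 43)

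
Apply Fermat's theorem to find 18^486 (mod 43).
By Fermat: 18^{42} ≡ 1 (mod 43). 486 ≡ 24 (mod 42). So 18^{486} ≡ 18^{24} ≡ 16 (mod 43)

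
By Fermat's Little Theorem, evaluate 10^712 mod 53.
By Fermat: 10^{52} ≡ 1 (mod 53). 712 ≡ 36 (mod 52). So 10^{712} ≡ 10^{36} ≡ 15 (mod 53)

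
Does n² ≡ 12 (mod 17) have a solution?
By Euler's criterion: 12^{8} ≡ 16 (mod 17). Since this equals -1 (≡ 16), 12 is not a QR.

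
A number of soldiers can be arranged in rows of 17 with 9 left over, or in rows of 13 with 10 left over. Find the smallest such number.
M = 17 × 13 = 221. M₁ = 13, y₁ ≡ 4 (mod 17). M₂ = 17, y₂ ≡ 10 (mod 13). r = 9×13×4 + 10×17×10 ≡ 179 (mod 221). The smallest positive such number is 179.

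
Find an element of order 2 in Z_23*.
22 has order 2 mod 23 since 22^{2} ≡ 1 (mod 23) and no smaller power works.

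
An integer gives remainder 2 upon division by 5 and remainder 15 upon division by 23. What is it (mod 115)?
M = 5 × 23 = 115. M₁ = 23, y₁ ≡ 2 (mod 5). M₂ = 5, y₂ ≡ 14 (mod 23). m = 2×23×2 + 15×5×14 ≡ 107 (mod 115). The smallest positive such number is 107.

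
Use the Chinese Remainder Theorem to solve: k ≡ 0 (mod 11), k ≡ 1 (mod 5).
11

Using the Chinese Remainder Theorem:
M = product of moduli = 55
For equation 1: M_1 = 5, 5 ≡ 5 (mod 11), inverse of 5 mod 11 is 9 (check: 5 × 9 = 45 ≡ 1 (mod 11))
For equation 2: M_2 = 11, 11 ≡ 1 (mod 5), inverse of 11 mod 5 is 1 (check: 1 × 1 = 1 ≡ 1 (mod 5))
Combine: k ≡ Σ r_i×M_i×(M_i⁻¹ mod m_i) = 0×5×9 + 1×11×1 = 0 + 11 = 11
11 mod 55 = 11
k ≡ 11 (mod 55)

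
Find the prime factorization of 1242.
2 × 3^3 × 23

Divide by primes starting from smallest:
1242 ÷ 2 = 621
621 ÷ 3 = 207
207 ÷ 3 = 69
69 ÷ 3 = 23
23 ÷ 23 = 1

1242 = 2 × 3^3 × 23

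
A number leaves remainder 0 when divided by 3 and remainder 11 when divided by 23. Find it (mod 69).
M = 3 × 23 = 69. M₁ = 23, y₁ ≡ 2 (mod 3). M₂ = 3, y₂ ≡ 8 (mod 23). z = 0×23×2 + 11×3×8 ≡ 57 (mod 69)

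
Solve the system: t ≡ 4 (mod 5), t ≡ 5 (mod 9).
M = 5 × 9 = 45. M₁ = 9, y₁ ≡ 4 (mod 5). M₂ = 5, y₂ ≡ 2 (mod 9). t = 4×9×4 + 5×5×2 ≡ 14 (mod 45)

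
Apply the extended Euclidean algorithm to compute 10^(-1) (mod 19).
Extended GCD: 10(2) + 19(-1) = 1. So 10^(-1) ≡ 2 ≡ 2 (mod 19). Verify: 10 × 2 = 20 ≡ 1 (mod 19)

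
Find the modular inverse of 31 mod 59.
31^(-1) ≡ 40 (mod 59). Verification: 31 × 40 = 1240 ≡ 1 (mod 59)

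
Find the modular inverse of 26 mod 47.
26^(-1) ≡ 38 (mod 47). Verification: 26 × 38 = 988 ≡ 1 (mod 47)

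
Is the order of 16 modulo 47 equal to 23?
Yes, ord_47(16) = 23.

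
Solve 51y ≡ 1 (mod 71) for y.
39

Using Extended Euclidean Algorithm:
gcd(51, 71) = 1
Bezout coefficients: 51 × -32 + 71 × 23 = 1
So 51 × -32 ≡ 1 (mod 71)
The inverse is -32 mod 71 = 39
Verification: 51 × 39 = 1989 = 28 × 71 + 1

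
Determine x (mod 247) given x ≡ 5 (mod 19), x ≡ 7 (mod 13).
176

Using the Chinese Remainder Theorem:
M = product of moduli = 247
For equation 1: M_1 = 13, 13 ≡ 13 (mod 19), inverse of 13 mod 19 is 3 (check: 13 × 3 = 39 ≡ 1 (mod 19))
For equation 2: M_2 = 19, 19 ≡ 6 (mod 13), inverse of 19 mod 13 is 11 (check: 6 × 11 = 66 ≡ 1 (mod 13))
Combine: x ≡ Σ r_i×M_i×(M_i⁻¹ mod m_i) = 5×13×3 + 7×19×11 = 195 + 1463 = 1658
1658 mod 247 = 176
x ≡ 176 (mod 247)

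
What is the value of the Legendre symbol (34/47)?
(34/47) = 34^{23} mod 47 = 1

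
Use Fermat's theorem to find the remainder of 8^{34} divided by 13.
12

By Fermat's Little Theorem, a^(p-1) ≡ 1 (mod p) for prime p and gcd(a, p) = 1
Here p = 13, so 8^12 ≡ 1 (mod 13)
We can reduce the exponent: 34 mod 12 = 10
So 8^34 ≡ 8^10 (mod 13)
Computing: 8^10 mod 13 = 12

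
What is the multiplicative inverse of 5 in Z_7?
3

Using Extended Euclidean Algorithm:
gcd(5, 7) = 1
Bezout coefficients: 5 × 3 + 7 × -2 = 1
So 5 × 3 ≡ 1 (mod 7)
The inverse is 3 mod 7 = 3
Verification: 5 × 3 = 15 = 2 × 7 + 1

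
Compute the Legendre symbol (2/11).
(2/11) = 2^{5} mod 11 = -1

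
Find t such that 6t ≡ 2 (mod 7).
5

Since gcd(6, 7) = 1 divides 2, a solution exists.
Multiply both sides by the inverse of 6 mod 7:
  6^(-1) mod 7 = 6
  x ≡ 6 × 2 ≡ 12 ≡ 5 (mod 7)
Verification: 6 × 5 = 30 = 4 × 7 + 2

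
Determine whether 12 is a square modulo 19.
By Euler's criterion: 12^{9} ≡ 18 (mod 19). Since this equals -1 (≡ 18), 12 is not a QR.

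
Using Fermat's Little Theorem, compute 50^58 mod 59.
By Fermat's Little Theorem, 50^{58} ≡ 1 (mod 59) since 59 is prime and gcd(50, 59) = 1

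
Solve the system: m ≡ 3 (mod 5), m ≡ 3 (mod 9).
M = 5 × 9 = 45. M₁ = 9, y₁ ≡ 4 (mod 5). M₂ = 5, y₂ ≡ 2 (mod 9). m = 3×9×4 + 3×5×2 ≡ 3 (mod 45)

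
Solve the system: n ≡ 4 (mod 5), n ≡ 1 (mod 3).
M = 5 × 3 = 15. M₁ = 3, y₁ ≡ 2 (mod 5). M₂ = 5, y₂ ≡ 2 (mod 3). n = 4×3×2 + 1×5×2 ≡ 4 (mod 15)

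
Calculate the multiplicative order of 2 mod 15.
Powers of 2 mod 15: 2^1≡2, 2^2≡4, 2^3≡8, 2^4≡1. Order = 4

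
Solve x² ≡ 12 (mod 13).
The square roots of 12 mod 13 are 8 and 5. Verify: 8² = 64 ≡ 12 (mod 13)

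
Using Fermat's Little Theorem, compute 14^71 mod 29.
By Fermat: 14^{28} ≡ 1 (mod 29). 71 = 2×28 + 15. So 14^{71} ≡ 14^{15} ≡ 15 (mod 29)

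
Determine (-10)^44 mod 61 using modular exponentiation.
Using repeated squaring. (-10) ≡ 51 (mod 61). 44 = 32 + 8 + 4 (binary 101100). Repeated squaring mod 61: 51^1 ≡ 51; 51^2 ≡ 51² = 2601 ≡ 39; 51^4 ≡ 39² = 1521 ≡ 57; 51^8 ≡ 57² = 3249 ≡ 16; 51^16 ≡ 16² = 256 ≡ 12; 51^32 ≡ 12² = 144 ≡ 22. Multiply: (-10)^44 ≡ 51^32 × 51^8 × 51^4 ≡ 22 × 16 × 57 (mod 61): 22 × 16 = 352 ≡ 47; 47 × 57 = 2679 ≡ 56. So (-10)^44 ≡ 56 (mod 61).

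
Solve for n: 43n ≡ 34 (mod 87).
19

Since gcd(43, 87) = 1 divides 34, a solution exists.
Multiply both sides by the inverse of 43 mod 87:
  43^(-1) mod 87 = 85
  x ≡ 85 × 34 ≡ 2890 ≡ 19 (mod 87)
Verification: 43 × 19 = 817 = 9 × 87 + 34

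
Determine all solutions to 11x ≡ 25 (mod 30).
5

Since gcd(11, 30) = 1 divides 25, a solution exists.
Multiply both sides by the inverse of 11 mod 30:
  11^(-1) mod 30 = 11
  x ≡ 11 × 25 ≡ 275 ≡ 5 (mod 30)
Verification: 11 × 5 = 55 = 1 × 30 + 25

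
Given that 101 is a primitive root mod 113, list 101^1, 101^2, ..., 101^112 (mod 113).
g^1, g^2, ..., g^{112} mod 113: {101, 31, 80, 57, 107, 72, 40, 85, 110, 36, 20, 99, 55, 18, 10, 106, 84, 9, 5, 53, 42, 61, 59, 83, 21, 87, 86, 98, 67, 100, 43, 49, 90, 50, 78, 81, 45, 25, 39, 97, 79, 69, 76, 105, 96, 91, 38, 109, 48, 102, 19, 111, 24, 51, 66, 112, 12, 82, 33, 56, 6, 41, 73, 28, 3, 77, 93, 14, 58, 95, 103, 7, 29, 104, 108, 60, 71, 52, 54, 30, 92, 26, 27, 15, 46, 13, 70, 64, 23, 63, 35, 32, 68, 88, 74, 16, 34, 44, 37, 8, 17, 22, 75, 4, 65, 11, 94, 2, 89, 62, 47, 1}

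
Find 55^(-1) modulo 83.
80

Using Extended Euclidean Algorithm:
gcd(55, 83) = 1
Bezout coefficients: 55 × -3 + 83 × 2 = 1
So 55 × -3 ≡ 1 (mod 83)
The inverse is -3 mod 83 = 80
Verification: 55 × 80 = 4400 = 53 × 83 + 1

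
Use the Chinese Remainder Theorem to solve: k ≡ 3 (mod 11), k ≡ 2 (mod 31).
157

Using the Chinese Remainder Theorem:
M = product of moduli = 341
For equation 1: M_1 = 31, 31 ≡ 9 (mod 11), inverse of 31 mod 11 is 5 (check: 9 × 5 = 45 ≡ 1 (mod 11))
For equation 2: M_2 = 11, 11 ≡ 11 (mod 31), inverse of 11 mod 31 is 17 (check: 11 × 17 = 187 ≡ 1 (mod 31))
Combine: k ≡ Σ r_i×M_i×(M_i⁻¹ mod m_i) = 3×31×5 + 2×11×17 = 465 + 374 = 839
839 mod 341 = 157
k ≡ 157 (mod 341)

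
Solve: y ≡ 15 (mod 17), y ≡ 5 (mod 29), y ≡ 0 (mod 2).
M = 17 × 29 × 2 = 986. M₁ = 58, y₁ ≡ 5 (mod 17). M₂ = 34, y₂ ≡ 6 (mod 29). M₃ = 493, y₃ ≡ 1 (mod 2). y = 15×58×5 + 5×34×6 + 0×493×1 ≡ 440 (mod 986)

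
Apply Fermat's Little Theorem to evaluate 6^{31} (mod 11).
6

By Fermat's Little Theorem, a^(p-1) ≡ 1 (mod p) for prime p and gcd(a, p) = 1
Here p = 11, so 6^10 ≡ 1 (mod 11)
We can reduce the exponent: 31 mod 10 = 1
So 6^31 ≡ 6^1 (mod 11)
Computing: 6^1 mod 11 = 6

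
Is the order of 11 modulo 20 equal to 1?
No, the actual order is 2, not 1.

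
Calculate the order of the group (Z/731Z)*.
672

Prime factorization: 731 = 17 × 43
Using the formula φ(n) = n × Π(1 - 1/p) for each prime factor p:
φ(731) = 731 × (1 - 1/17) × (1 - 1/43)
φ(731) = 672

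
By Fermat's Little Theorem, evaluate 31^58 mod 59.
By Fermat's Little Theorem, 31^{58} ≡ 1 (mod 59) since 59 is prime and gcd(31, 59) = 1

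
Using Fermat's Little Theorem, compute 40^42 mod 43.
By Fermat's Little Theorem, 40^{42} ≡ 1 (mod 43) since 43 is prime and gcd(40, 43) = 1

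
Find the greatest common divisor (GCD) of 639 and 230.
1

Using the Euclidean algorithm:
639 = 2 × 230 + 179
230 = 1 × 179 + 51
179 = 3 × 51 + 26
51 = 1 × 26 + 25
26 = 1 × 25 + 1
25 = 25 × 1 + 0

GCD(639, 230) = 1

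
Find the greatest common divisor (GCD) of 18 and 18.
18

Using the Euclidean algorithm:
18 = 1 × 18 + 0

GCD(18, 18) = 18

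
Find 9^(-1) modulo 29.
13

Using Extended Euclidean Algorithm:
gcd(9, 29) = 1
Bezout coefficients: 9 × 13 + 29 × -4 = 1
So 9 × 13 ≡ 1 (mod 29)
The inverse is 13 mod 29 = 13
Verification: 9 × 13 = 117 = 4 × 29 + 1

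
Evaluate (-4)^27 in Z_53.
Using repeated squaring. (-4) ≡ 49 (mod 53). 27 = 16 + 8 + 2 + 1 (binary 11011). Repeated squaring mod 53: 49^1 ≡ 49; 49^2 ≡ 49² = 2401 ≡ 16; 49^4 ≡ 16² = 256 ≡ 44; 49^8 ≡ 44² = 1936 ≡ 28; 49^16 ≡ 28² = 784 ≡ 42. Multiply: (-4)^27 ≡ 49^16 × 49^8 × 49^2 × 49^1 ≡ 42 × 28 × 16 × 49 (mod 53): 42 × 28 = 1176 ≡ 10; 10 × 16 = 160 ≡ 1; 1 × 49 = 49 ≡ 49. So (-4)^27 ≡ 49 (mod 53).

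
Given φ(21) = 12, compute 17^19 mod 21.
By Euler: 17^{12} ≡ 1 (mod 21) since gcd(17, 21) = 1. 19 = 1×12 + 7. So 17^{19} ≡ 17^{7} ≡ 17 (mod 21)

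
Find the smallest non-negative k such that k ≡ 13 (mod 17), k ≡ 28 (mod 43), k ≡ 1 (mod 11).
1662

Using the Chinese Remainder Theorem:
M = product of moduli = 8041
For equation 1: M_1 = 473, 473 ≡ 14 (mod 17), inverse of 473 mod 17 is 11 (check: 14 × 11 = 154 ≡ 1 (mod 17))
For equation 2: M_2 = 187, 187 ≡ 15 (mod 43), inverse of 187 mod 43 is 23 (check: 15 × 23 = 345 ≡ 1 (mod 43))
For equation 3: M_3 = 731, 731 ≡ 5 (mod 11), inverse of 731 mod 11 is 9 (check: 5 × 9 = 45 ≡ 1 (mod 11))
Combine: k ≡ Σ r_i×M_i×(M_i⁻¹ mod m_i) = 13×473×11 + 28×187×23 + 1×731×9 = 67639 + 120428 + 6579 = 194646
194646 mod 8041 = 1662
k ≡ 1662 (mod 8041)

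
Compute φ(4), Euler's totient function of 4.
2

Prime factorization: 4 = 2^2
Using the formula φ(n) = n × Π(1 - 1/p) for each prime factor p:
φ(4) = 4 × (1 - 1/2)
φ(4) = 2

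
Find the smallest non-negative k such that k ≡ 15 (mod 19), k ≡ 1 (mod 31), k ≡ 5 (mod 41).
17020

Using the Chinese Remainder Theorem:
M = product of moduli = 24149
For equation 1: M_1 = 1271, 1271 ≡ 17 (mod 19), inverse of 1271 mod 19 is 9 (check: 17 × 9 = 153 ≡ 1 (mod 19))
For equation 2: M_2 = 779, 779 ≡ 4 (mod 31), inverse of 779 mod 31 is 8 (check: 4 × 8 = 32 ≡ 1 (mod 31))
For equation 3: M_3 = 589, 589 ≡ 15 (mod 41), inverse of 589 mod 41 is 11 (check: 15 × 11 = 165 ≡ 1 (mod 41))
Combine: k ≡ Σ r_i×M_i×(M_i⁻¹ mod m_i) = 15×1271×9 + 1×779×8 + 5×589×11 = 171585 + 6232 + 32395 = 210212
210212 mod 24149 = 17020
k ≡ 17020 (mod 24149)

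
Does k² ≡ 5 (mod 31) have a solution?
By Euler's criterion: 5^{15} ≡ 1 (mod 31). Since this equals 1, 5 is a QR.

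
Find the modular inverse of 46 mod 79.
46^(-1) ≡ 67 (mod 79). Verification: 46 × 67 = 3082 ≡ 1 (mod 79)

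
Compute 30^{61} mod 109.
18

Using successive squaring:
Binary expansion of 61: 111101
Powers of 30 mod 109 (each is the square of the previous):
  30^1 ≡ 30 (mod 109)
  30^2 ≡ 30² = 900 ≡ 28 (mod 109)
  30^4 ≡ 28² = 784 ≡ 21 (mod 109)
  30^8 ≡ 21² = 441 ≡ 5 (mod 109)
  30^16 ≡ 5² = 25 ≡ 25 (mod 109)
  30^32 ≡ 25² = 625 ≡ 80 (mod 109)
61 = 32 + 16 + 8 + 4 + 1, so 30^61 = 30^32 × 30^16 × 30^8 × 30^4 × 30^1 ≡ 80 × 25 × 5 × 21 × 30 (mod 109)
Multiplying step by step:
  80 × 25 = 2000 ≡ 38 (mod 109)
  38 × 5 = 190 ≡ 81 (mod 109)
  81 × 21 = 1701 ≡ 66 (mod 109)
  66 × 30 = 1980 ≡ 18 (mod 109)
Result: 30^61 ≡ 18 (mod 109)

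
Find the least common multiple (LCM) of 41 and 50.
2050

First find GCD(41, 50) using the Euclidean algorithm:
41 = 0 × 50 + 41
50 = 1 × 41 + 9
41 = 4 × 9 + 5
9 = 1 × 5 + 4
5 = 1 × 4 + 1
4 = 4 × 1 + 0
GCD(41, 50) = 1

LCM formula: LCM(a, b) = (a × b) / GCD(a, b)
LCM(41, 50) = (41 × 50) / 1
LCM(41, 50) = 2050 / 1
LCM(41, 50) = 2050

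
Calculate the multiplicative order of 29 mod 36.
Powers of 29 mod 36: 29^1≡29, 29^2≡13, 29^3≡17, 29^4≡25, 29^5≡5, 29^6≡1. Order = 6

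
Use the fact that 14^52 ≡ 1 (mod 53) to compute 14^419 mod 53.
By Fermat: 14^{52} ≡ 1 (mod 53). 419 ≡ 3 (mod 52). So 14^{419} ≡ 14^{3} ≡ 41 (mod 53)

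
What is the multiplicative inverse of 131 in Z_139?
131^(-1) ≡ 52 (mod 139). Verification: 131 × 52 = 6812 ≡ 1 (mod 139)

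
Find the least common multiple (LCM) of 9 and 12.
36

First find GCD(9, 12) using the Euclidean algorithm:
9 = 0 × 12 + 9
12 = 1 × 9 + 3
9 = 3 × 3 + 0
GCD(9, 12) = 3

LCM formula: LCM(a, b) = (a × b) / GCD(a, b)
LCM(9, 12) = (9 × 12) / 3
LCM(9, 12) = 108 / 3
LCM(9, 12) = 36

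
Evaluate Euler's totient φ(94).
46

Prime factorization: 94 = 2 × 47
Using the formula φ(n) = n × Π(1 - 1/p) for each prime factor p:
φ(94) = 94 × (1 - 1/2) × (1 - 1/47)
φ(94) = 46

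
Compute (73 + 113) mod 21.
18

(73 + 113) = 186
186 mod 21 = 18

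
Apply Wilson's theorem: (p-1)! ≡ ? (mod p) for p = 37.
By Wilson's theorem, (36)! ≡ -1 ≡ 36 (mod 37)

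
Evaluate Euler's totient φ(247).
216

Prime factorization: 247 = 13 × 19
Using the formula φ(n) = n × Π(1 - 1/p) for each prime factor p:
φ(247) = 247 × (1 - 1/13) × (1 - 1/19)
φ(247) = 216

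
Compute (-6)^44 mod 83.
Using repeated squaring. (-6) ≡ 77 (mod 83). 44 = 32 + 8 + 4 (binary 101100). Repeated squaring mod 83: 77^1 ≡ 77; 77^2 ≡ 77² = 5929 ≡ 36; 77^4 ≡ 36² = 1296 ≡ 51; 77^8 ≡ 51² = 2601 ≡ 28; 77^16 ≡ 28² = 784 ≡ 37; 77^32 ≡ 37² = 1369 ≡ 41. Multiply: (-6)^44 ≡ 77^32 × 77^8 × 77^4 ≡ 41 × 28 × 51 (mod 83): 41 × 28 = 1148 ≡ 69; 69 × 51 = 3519 ≡ 33. So (-6)^44 ≡ 33 (mod 83).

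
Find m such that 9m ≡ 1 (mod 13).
9^(-1) ≡ 3 (mod 13). Verification: 9 × 3 = 27 ≡ 1 (mod 13)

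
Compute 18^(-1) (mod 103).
63

Using Extended Euclidean Algorithm:
gcd(18, 103) = 1
Bezout coefficients: 18 × -40 + 103 × 7 = 1
So 18 × -40 ≡ 1 (mod 103)
The inverse is -40 mod 103 = 63
Verification: 18 × 63 = 1134 = 11 × 103 + 1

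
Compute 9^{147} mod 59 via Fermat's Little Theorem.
22

By Fermat's Little Theorem, a^(p-1) ≡ 1 (mod p) for prime p and gcd(a, p) = 1
Here p = 59, so 9^58 ≡ 1 (mod 59)
We can reduce the exponent: 147 mod 58 = 31
So 9^147 ≡ 9^31 (mod 59)
Computing: 9^31 mod 59 = 22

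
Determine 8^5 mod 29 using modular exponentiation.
5 = 4 + 1 (binary 101). Repeated squaring mod 29: 8^1 ≡ 8; 8^2 ≡ 8² = 64 ≡ 6; 8^4 ≡ 6² = 36 ≡ 7. Multiply: 8^5 = 8^4 × 8^1 ≡ 7 × 8 (mod 29): 7 × 8 = 56 ≡ 27. So 8^5 ≡ 27 (mod 29).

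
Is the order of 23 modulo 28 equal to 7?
No, the actual order is 6, not 7.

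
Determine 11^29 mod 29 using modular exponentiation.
Using Fermat: 11^{28} ≡ 1 (mod 29). 29 ≡ 1 (mod 28). So 11^{29} ≡ 11^{1} ≡ 11 (mod 29)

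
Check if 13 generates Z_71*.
p - 1 = 70 has prime divisors 2, 5, 7. Check 13^(70/q) mod 71 for each: 13^(70/2) = 13^35 ≡ 70, 13^(70/5) = 13^14 ≡ 25, 13^(70/7) = 13^10 ≡ 20 (mod 71). None of these is 1, so 13 has order 70 = φ(71), so it is a primitive root mod 71.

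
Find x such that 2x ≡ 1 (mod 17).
2^(-1) ≡ 9 (mod 17). Verification: 2 × 9 = 18 ≡ 1 (mod 17)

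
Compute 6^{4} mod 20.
16

Using successive squaring:
Binary expansion of 4: 100
Powers of 6 mod 20 (each is the square of the previous):
  6^1 ≡ 6 (mod 20)
  6^2 ≡ 6² = 36 ≡ 16 (mod 20)
  6^4 ≡ 16² = 256 ≡ 16 (mod 20)
4 is a power of 2, so 6^4 is the last square: ≡ 16 (mod 20)
Result: 6^4 ≡ 16 (mod 20)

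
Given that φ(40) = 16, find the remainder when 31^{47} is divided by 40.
By Euler: 31^{16} ≡ 1 (mod 40) since gcd(31, 40) = 1. 47 = 2×16 + 15. So 31^{47} ≡ 31^{15} ≡ 31 (mod 40)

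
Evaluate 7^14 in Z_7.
Using repeated squaring. 7 ≡ 0 (mod 7). 14 = 8 + 4 + 2 (binary 1110). Repeated squaring mod 7: 0^1 ≡ 0; 0^2 ≡ 0² = 0 ≡ 0; 0^4 ≡ 0² = 0 ≡ 0; 0^8 ≡ 0² = 0 ≡ 0. Multiply: 7^14 ≡ 0^8 × 0^4 × 0^2 ≡ 0 × 0 × 0 (mod 7): 0 × 0 = 0 ≡ 0; 0 × 0 = 0 ≡ 0. So 7^14 ≡ 0 (mod 7).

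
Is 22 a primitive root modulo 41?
Yes

To verify, check if 22^(40/q) ≢ 1 (mod 41) for each prime divisor q of 40
Divisors of 40 = 40: [1, 2, 4, 5, 8, 10, 20, 40]
  22^(40/2) = 22^20 ≡ 40 (mod 41)
  22^(40/5) = 22^8 ≡ 37 (mod 41)
Conclusion: 22 is a primitive root modulo 41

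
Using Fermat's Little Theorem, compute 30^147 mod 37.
By Fermat: 30^{36} ≡ 1 (mod 37). 147 = 4×36 + 3. So 30^{147} ≡ 30^{3} ≡ 27 (mod 37)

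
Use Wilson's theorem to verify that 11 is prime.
(10)! mod 11 = 10. Since this equals -1 (mod 11), Wilson confirms 11 is prime.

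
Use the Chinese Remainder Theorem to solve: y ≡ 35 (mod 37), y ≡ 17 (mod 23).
109

Using the Chinese Remainder Theorem:
M = product of moduli = 851
For equation 1: M_1 = 23, 23 ≡ 23 (mod 37), inverse of 23 mod 37 is 29 (check: 23 × 29 = 667 ≡ 1 (mod 37))
For equation 2: M_2 = 37, 37 ≡ 14 (mod 23), inverse of 37 mod 23 is 5 (check: 14 × 5 = 70 ≡ 1 (mod 23))
Combine: y ≡ Σ r_i×M_i×(M_i⁻¹ mod m_i) = 35×23×29 + 17×37×5 = 23345 + 3145 = 26490
26490 mod 851 = 109
y ≡ 109 (mod 851)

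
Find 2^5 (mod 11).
5 = 4 + 1 (binary 101). Repeated squaring mod 11: 2^1 ≡ 2; 2^2 ≡ 2² = 4 ≡ 4; 2^4 ≡ 4² = 16 ≡ 5. Multiply: 2^5 = 2^4 × 2^1 ≡ 5 × 2 (mod 11): 5 × 2 = 10 ≡ 10. So 2^5 ≡ 10 (mod 11).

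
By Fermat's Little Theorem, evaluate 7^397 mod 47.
By Fermat: 7^{46} ≡ 1 (mod 47). 397 ≡ 29 (mod 46). So 7^{397} ≡ 7^{29} ≡ 8 (mod 47)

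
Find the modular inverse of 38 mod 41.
38^(-1) ≡ 27 (mod 41). Verification: 38 × 27 = 1026 ≡ 1 (mod 41)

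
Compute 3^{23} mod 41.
14

Using successive squaring:
Binary expansion of 23: 10111
Powers of 3 mod 41 (each is the square of the previous):
  3^1 ≡ 3 (mod 41)
  3^2 ≡ 3² = 9 ≡ 9 (mod 41)
  3^4 ≡ 9² = 81 ≡ 40 (mod 41)
  3^8 ≡ 40² = 1600 ≡ 1 (mod 41)
  3^16 ≡ 1² = 1 ≡ 1 (mod 41)
23 = 16 + 4 + 2 + 1, so 3^23 = 3^16 × 3^4 × 3^2 × 3^1 ≡ 1 × 40 × 9 × 3 (mod 41)
Multiplying step by step:
  1 × 40 = 40 ≡ 40 (mod 41)
  40 × 9 = 360 ≡ 32 (mod 41)
  32 × 3 = 96 ≡ 14 (mod 41)
Result: 3^23 ≡ 14 (mod 41)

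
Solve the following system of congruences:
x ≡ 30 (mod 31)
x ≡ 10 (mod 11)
340

Using the Chinese Remainder Theorem:
M = product of moduli = 341
For equation 1: M_1 = 11, 11 ≡ 11 (mod 31), inverse of 11 mod 31 is 17 (check: 11 × 17 = 187 ≡ 1 (mod 31))
For equation 2: M_2 = 31, 31 ≡ 9 (mod 11), inverse of 31 mod 11 is 5 (check: 9 × 5 = 45 ≡ 1 (mod 11))
Combine: x ≡ Σ r_i×M_i×(M_i⁻¹ mod m_i) = 30×11×17 + 10×31×5 = 5610 + 1550 = 7160
7160 mod 341 = 340
x ≡ 340 (mod 341)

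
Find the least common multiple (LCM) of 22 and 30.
330

First find GCD(22, 30) using the Euclidean algorithm:
22 = 0 × 30 + 22
30 = 1 × 22 + 8
22 = 2 × 8 + 6
8 = 1 × 6 + 2
6 = 3 × 2 + 0
GCD(22, 30) = 2

LCM formula: LCM(a, b) = (a × b) / GCD(a, b)
LCM(22, 30) = (22 × 30) / 2
LCM(22, 30) = 660 / 2
LCM(22, 30) = 330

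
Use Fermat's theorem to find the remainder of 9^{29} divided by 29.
9

By Fermat's Little Theorem, a^(p-1) ≡ 1 (mod p) for prime p and gcd(a, p) = 1
Here p = 29, so 9^28 ≡ 1 (mod 29)
We can reduce the exponent: 29 mod 28 = 1
So 9^29 ≡ 9^1 (mod 29)
Computing: 9^1 mod 29 = 9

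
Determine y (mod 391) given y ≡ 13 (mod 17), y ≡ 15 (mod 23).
268

Using the Chinese Remainder Theorem:
M = product of moduli = 391
For equation 1: M_1 = 23, 23 ≡ 6 (mod 17), inverse of 23 mod 17 is 3 (check: 6 × 3 = 18 ≡ 1 (mod 17))
For equation 2: M_2 = 17, 17 ≡ 17 (mod 23), inverse of 17 mod 23 is 19 (check: 17 × 19 = 323 ≡ 1 (mod 23))
Combine: y ≡ Σ r_i×M_i×(M_i⁻¹ mod m_i) = 13×23×3 + 15×17×19 = 897 + 4845 = 5742
5742 mod 391 = 268
y ≡ 268 (mod 391)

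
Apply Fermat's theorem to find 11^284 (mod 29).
By Fermat: 11^{28} ≡ 1 (mod 29). 284 ≡ 4 (mod 28). So 11^{284} ≡ 11^{4} ≡ 25 (mod 29)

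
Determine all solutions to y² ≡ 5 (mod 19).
The square roots of 5 mod 19 are 9 and 10. Verify: 9² = 81 ≡ 5 (mod 19)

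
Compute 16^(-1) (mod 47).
16^(-1) ≡ 3 (mod 47). Verification: 16 × 3 = 48 ≡ 1 (mod 47)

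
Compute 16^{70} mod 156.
16

Using successive squaring:
Binary expansion of 70: 1000110
Powers of 16 mod 156 (each is the square of the previous):
  16^1 ≡ 16 (mod 156)
  16^2 ≡ 16² = 256 ≡ 100 (mod 156)
  16^4 ≡ 100² = 10000 ≡ 16 (mod 156)
  16^8 ≡ 16² = 256 ≡ 100 (mod 156)
  16^16 ≡ 100² = 10000 ≡ 16 (mod 156)
  16^32 ≡ 16² = 256 ≡ 100 (mod 156)
  16^64 ≡ 100² = 10000 ≡ 16 (mod 156)
70 = 64 + 4 + 2, so 16^70 = 16^64 × 16^4 × 16^2 ≡ 16 × 16 × 100 (mod 156)
Multiplying step by step:
  16 × 16 = 256 ≡ 100 (mod 156)
  100 × 100 = 10000 ≡ 16 (mod 156)
Result: 16^70 ≡ 16 (mod 156)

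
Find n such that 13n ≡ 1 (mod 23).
13^(-1) ≡ 16 (mod 23). Verification: 13 × 16 = 208 ≡ 1 (mod 23)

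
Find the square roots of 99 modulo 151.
The square roots of 99 mod 151 are 34 and 117. Verify: 34² = 1156 ≡ 99 (mod 151)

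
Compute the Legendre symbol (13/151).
(13/151) = 13^{75} mod 151 = -1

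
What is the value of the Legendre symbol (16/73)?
(16/73) = 16^{36} mod 73 = 1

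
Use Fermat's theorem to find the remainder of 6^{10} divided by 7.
1

By Fermat's Little Theorem, a^(p-1) ≡ 1 (mod p) for prime p and gcd(a, p) = 1
Here p = 7, so 6^6 ≡ 1 (mod 7)
We can reduce the exponent: 10 mod 6 = 4
So 6^10 ≡ 6^4 (mod 7)
Computing: 6^4 mod 7 = 1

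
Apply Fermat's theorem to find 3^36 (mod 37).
By Fermat's Little Theorem, 3^{36} ≡ 1 (mod 37) since 37 is prime and gcd(3, 37) = 1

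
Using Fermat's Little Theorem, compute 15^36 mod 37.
By Fermat's Little Theorem, 15^{36} ≡ 1 (mod 37) since 37 is prime and gcd(15, 37) = 1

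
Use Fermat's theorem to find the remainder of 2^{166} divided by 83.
4

By Fermat's Little Theorem, a^(p-1) ≡ 1 (mod p) for prime p and gcd(a, p) = 1
Here p = 83, so 2^82 ≡ 1 (mod 83)
We can reduce the exponent: 166 mod 82 = 2
So 2^166 ≡ 2^2 (mod 83)
Computing: 2^2 mod 83 = 4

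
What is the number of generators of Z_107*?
Number of primitive roots mod 107 = φ(106) = 52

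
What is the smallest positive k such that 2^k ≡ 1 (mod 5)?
Powers of 2 mod 5: 2^1≡2, 2^2≡4, 2^3≡3, 2^4≡1. Order = 4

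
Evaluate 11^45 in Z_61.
Using repeated squaring. 45 = 32 + 8 + 4 + 1 (binary 101101). Repeated squaring mod 61: 11^1 ≡ 11; 11^2 ≡ 11² = 121 ≡ 60; 11^4 ≡ 60² = 3600 ≡ 1; 11^8 ≡ 1² = 1 ≡ 1; 11^16 ≡ 1² = 1 ≡ 1; 11^32 ≡ 1² = 1 ≡ 1. Multiply: 11^45 = 11^32 × 11^8 × 11^4 × 11^1 ≡ 1 × 1 × 1 × 11 (mod 61): 1 × 1 = 1 ≡ 1; 1 × 1 = 1 ≡ 1; 1 × 11 = 11 ≡ 11. So 11^45 ≡ 11 (mod 61).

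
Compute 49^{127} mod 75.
49

Using successive squaring:
Binary expansion of 127: 1111111
Powers of 49 mod 75 (each is the square of the previous):
  49^1 ≡ 49 (mod 75)
  49^2 ≡ 49² = 2401 ≡ 1 (mod 75)
  49^4 ≡ 1² = 1 ≡ 1 (mod 75)
  49^8 ≡ 1² = 1 ≡ 1 (mod 75)
  49^16 ≡ 1² = 1 ≡ 1 (mod 75)
  49^32 ≡ 1² = 1 ≡ 1 (mod 75)
  49^64 ≡ 1² = 1 ≡ 1 (mod 75)
127 = 64 + 32 + 16 + 8 + 4 + 2 + 1, so 49^127 = 49^64 × 49^32 × 49^16 × 49^8 × 49^4 × 49^2 × 49^1 ≡ 1 × 1 × 1 × 1 × 1 × 1 × 49 (mod 75)
Multiplying step by step:
  1 × 1 = 1 ≡ 1 (mod 75)
  1 × 1 = 1 ≡ 1 (mod 75)
  1 × 1 = 1 ≡ 1 (mod 75)
  1 × 1 = 1 ≡ 1 (mod 75)
  1 × 1 = 1 ≡ 1 (mod 75)
  1 × 49 = 49 ≡ 49 (mod 75)
Result: 49^127 ≡ 49 (mod 75)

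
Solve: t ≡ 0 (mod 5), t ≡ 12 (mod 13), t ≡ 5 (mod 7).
M = 5 × 13 × 7 = 455. M₁ = 91, y₁ ≡ 1 (mod 5). M₂ = 35, y₂ ≡ 3 (mod 13). M₃ = 65, y₃ ≡ 4 (mod 7). t = 0×91×1 + 12×35×3 + 5×65×4 ≡ 285 (mod 455)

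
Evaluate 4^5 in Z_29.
5 = 4 + 1 (binary 101). Repeated squaring mod 29: 4^1 ≡ 4; 4^2 ≡ 4² = 16 ≡ 16; 4^4 ≡ 16² = 256 ≡ 24. Multiply: 4^5 = 4^4 × 4^1 ≡ 24 × 4 (mod 29): 24 × 4 = 96 ≡ 9. So 4^5 ≡ 9 (mod 29).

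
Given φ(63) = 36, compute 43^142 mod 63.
By Euler: 43^{36} ≡ 1 (mod 63) since gcd(43, 63) = 1. 142 = 3×36 + 34. So 43^{142} ≡ 43^{34} ≡ 43 (mod 63)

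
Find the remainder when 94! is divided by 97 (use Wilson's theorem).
(96)! = (94)! × (95) × (96) ≡ -1 (mod 97). So (94)! ≡ -1 × [(96)(95)]^(-1) ≡ 48 (mod 97)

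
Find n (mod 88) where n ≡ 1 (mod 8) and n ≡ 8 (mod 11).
M = 8 × 11 = 88. M₁ = 11, y₁ ≡ 3 (mod 8). M₂ = 8, y₂ ≡ 7 (mod 11). n = 1×11×3 + 8×8×7 ≡ 41 (mod 88)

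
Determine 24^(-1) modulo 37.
24^(-1) ≡ 17 (mod 37). Verification: 24 × 17 = 408 ≡ 1 (mod 37)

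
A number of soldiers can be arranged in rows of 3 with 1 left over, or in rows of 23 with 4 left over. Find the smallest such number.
M = 3 × 23 = 69. M₁ = 23, y₁ ≡ 2 (mod 3). M₂ = 3, y₂ ≡ 8 (mod 23). t = 1×23×2 + 4×3×8 ≡ 4 (mod 69). The smallest positive such number is 4.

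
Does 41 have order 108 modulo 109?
p - 1 = 108 has prime divisors 2, 3. Check 41^(108/q) mod 109 for each: 41^(108/2) = 41^54 ≡ 108, 41^(108/3) = 41^36 ≡ 1 (mod 109). Since 41^36 ≡ 1 (mod 109), the order of 41 divides 36 (in fact the order is 12) ≠ 108, so it is not a primitive root.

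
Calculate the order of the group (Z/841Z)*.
812

Prime factorization: 841 = 29^2
Using the formula φ(n) = n × Π(1 - 1/p) for each prime factor p:
φ(841) = 841 × (1 - 1/29)
φ(841) = 812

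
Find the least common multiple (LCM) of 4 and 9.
36

First find GCD(4, 9) using the Euclidean algorithm:
4 = 0 × 9 + 4
9 = 2 × 4 + 1
4 = 4 × 1 + 0
GCD(4, 9) = 1

LCM formula: LCM(a, b) = (a × b) / GCD(a, b)
LCM(4, 9) = (4 × 9) / 1
LCM(4, 9) = 36 / 1
LCM(4, 9) = 36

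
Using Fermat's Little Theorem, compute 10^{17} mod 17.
10

By Fermat's Little Theorem, a^(p-1) ≡ 1 (mod p) for prime p and gcd(a, p) = 1
Here p = 17, so 10^16 ≡ 1 (mod 17)
We can reduce the exponent: 17 mod 16 = 1
So 10^17 ≡ 10^1 (mod 17)
Computing: 10^1 mod 17 = 10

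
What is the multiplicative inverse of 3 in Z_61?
41

Using Extended Euclidean Algorithm:
gcd(3, 61) = 1
Bezout coefficients: 3 × -20 + 61 × 1 = 1
So 3 × -20 ≡ 1 (mod 61)
The inverse is -20 mod 61 = 41
Verification: 3 × 41 = 123 = 2 × 61 + 1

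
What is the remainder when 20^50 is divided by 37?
Using Fermat: 20^{36} ≡ 1 (mod 37). 50 ≡ 14 (mod 36). So 20^{50} ≡ 20^{14} ≡ 3 (mod 37)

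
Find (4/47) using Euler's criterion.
(4/47) = 4^{23} mod 47 = 1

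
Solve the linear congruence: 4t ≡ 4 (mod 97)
1

Since gcd(4, 97) = 1 divides 4, a solution exists.
Multiply both sides by the inverse of 4 mod 97:
  4^(-1) mod 97 = 73
  x ≡ 73 × 4 ≡ 292 ≡ 1 (mod 97)
Verification: 4 × 1 = 4 = 0 × 97 + 4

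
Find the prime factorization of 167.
167

Divide by primes starting from smallest:
167 ÷ 167 = 1

167 = 167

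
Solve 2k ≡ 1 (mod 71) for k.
36

Using Extended Euclidean Algorithm:
gcd(2, 71) = 1
Bezout coefficients: 2 × -35 + 71 × 1 = 1
So 2 × -35 ≡ 1 (mod 71)
The inverse is -35 mod 71 = 36
Verification: 2 × 36 = 72 = 1 × 71 + 1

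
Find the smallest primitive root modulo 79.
3

A primitive root g modulo p has order p-1 = 78
Prime divisors of 78: [2, 3, 13]
g is a primitive root iff g^(78/q) ≢ 1 (mod 79) for each prime divisor q
Testing small values:
  g = 2: 2^39 ≡ 1, 2^26 ≡ 23, 2^6 ≡ 64 (mod 79) → 2^39 ≡ 1, not primitive root
  g = 3: 3^39 ≡ 78, 3^26 ≡ 23, 3^6 ≡ 18 (mod 79) → none is 1, primitive root!
The smallest primitive root is 3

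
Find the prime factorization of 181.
181

Divide by primes starting from smallest:
181 ÷ 181 = 1

181 = 181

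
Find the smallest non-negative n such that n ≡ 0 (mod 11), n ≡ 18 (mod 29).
308

Using the Chinese Remainder Theorem:
M = product of moduli = 319
For equation 1: M_1 = 29, 29 ≡ 7 (mod 11), inverse of 29 mod 11 is 8 (check: 7 × 8 = 56 ≡ 1 (mod 11))
For equation 2: M_2 = 11, 11 ≡ 11 (mod 29), inverse of 11 mod 29 is 8 (check: 11 × 8 = 88 ≡ 1 (mod 29))
Combine: n ≡ Σ r_i×M_i×(M_i⁻¹ mod m_i) = 0×29×8 + 18×11×8 = 0 + 1584 = 1584
1584 mod 319 = 308
n ≡ 308 (mod 319)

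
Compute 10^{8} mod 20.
0

Using successive squaring:
Binary expansion of 8: 1000
Powers of 10 mod 20 (each is the square of the previous):
  10^1 ≡ 10 (mod 20)
  10^2 ≡ 10² = 100 ≡ 0 (mod 20)
  10^4 ≡ 0² = 0 ≡ 0 (mod 20)
  10^8 ≡ 0² = 0 ≡ 0 (mod 20)
8 is a power of 2, so 10^8 is the last square: ≡ 0 (mod 20)
Result: 10^8 ≡ 0 (mod 20)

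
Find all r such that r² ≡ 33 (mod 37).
The square roots of 33 mod 37 are 12 and 25. Verify: 12² = 144 ≡ 33 (mod 37)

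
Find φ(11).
10

Prime factorization: 11 = 11
Using the formula φ(n) = n × Π(1 - 1/p) for each prime factor p:
φ(11) = 11 × (1 - 1/11)
φ(11) = 10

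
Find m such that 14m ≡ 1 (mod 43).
14^(-1) ≡ 40 (mod 43). Verification: 14 × 40 = 560 ≡ 1 (mod 43)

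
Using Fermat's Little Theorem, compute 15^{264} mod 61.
9

By Fermat's Little Theorem, a^(p-1) ≡ 1 (mod p) for prime p and gcd(a, p) = 1
Here p = 61, so 15^60 ≡ 1 (mod 61)
We can reduce the exponent: 264 mod 60 = 24
So 15^264 ≡ 15^24 (mod 61)
Computing: 15^24 mod 61 = 9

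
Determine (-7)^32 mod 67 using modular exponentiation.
Using repeated squaring. (-7) ≡ 60 (mod 67). 32 = 32 (binary 100000). Repeated squaring mod 67: 60^1 ≡ 60; 60^2 ≡ 60² = 3600 ≡ 49; 60^4 ≡ 49² = 2401 ≡ 56; 60^8 ≡ 56² = 3136 ≡ 54; 60^16 ≡ 54² = 2916 ≡ 35; 60^32 ≡ 35² = 1225 ≡ 19. So (-7)^32 ≡ 19 (mod 67).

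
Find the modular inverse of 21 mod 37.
21^(-1) ≡ 30 (mod 37). Verification: 21 × 30 = 630 ≡ 1 (mod 37)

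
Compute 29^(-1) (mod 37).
29^(-1) ≡ 23 (mod 37). Verification: 29 × 23 = 667 ≡ 1 (mod 37)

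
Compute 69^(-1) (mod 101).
41

Using Extended Euclidean Algorithm:
gcd(69, 101) = 1
Bezout coefficients: 69 × 41 + 101 × -28 = 1
So 69 × 41 ≡ 1 (mod 101)
The inverse is 41 mod 101 = 41
Verification: 69 × 41 = 2829 = 28 × 101 + 1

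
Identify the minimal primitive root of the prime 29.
p - 1 = 28 has prime divisors 2, 7. h is a primitive root mod 29 iff h^(28/q) ≢ 1 (mod 29) for each such q.
h = 2: 2^14 ≡ 28, 2^4 ≡ 16 (mod 29); none is 1, so 2 has order 28 and is a primitive root.
The smallest primitive root mod 29 is g = 2.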